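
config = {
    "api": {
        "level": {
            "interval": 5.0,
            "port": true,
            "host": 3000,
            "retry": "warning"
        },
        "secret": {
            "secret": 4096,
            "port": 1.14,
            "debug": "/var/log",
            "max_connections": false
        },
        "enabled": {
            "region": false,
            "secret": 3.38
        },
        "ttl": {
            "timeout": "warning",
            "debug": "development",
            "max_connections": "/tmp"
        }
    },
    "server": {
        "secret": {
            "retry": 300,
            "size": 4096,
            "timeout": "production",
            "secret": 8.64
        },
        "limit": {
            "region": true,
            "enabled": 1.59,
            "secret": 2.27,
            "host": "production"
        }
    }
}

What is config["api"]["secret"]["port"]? 1.14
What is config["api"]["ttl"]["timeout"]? "warning"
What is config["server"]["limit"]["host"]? "production"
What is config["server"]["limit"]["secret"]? 2.27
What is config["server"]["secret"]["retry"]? 300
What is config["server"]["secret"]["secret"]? 8.64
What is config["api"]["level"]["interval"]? 5.0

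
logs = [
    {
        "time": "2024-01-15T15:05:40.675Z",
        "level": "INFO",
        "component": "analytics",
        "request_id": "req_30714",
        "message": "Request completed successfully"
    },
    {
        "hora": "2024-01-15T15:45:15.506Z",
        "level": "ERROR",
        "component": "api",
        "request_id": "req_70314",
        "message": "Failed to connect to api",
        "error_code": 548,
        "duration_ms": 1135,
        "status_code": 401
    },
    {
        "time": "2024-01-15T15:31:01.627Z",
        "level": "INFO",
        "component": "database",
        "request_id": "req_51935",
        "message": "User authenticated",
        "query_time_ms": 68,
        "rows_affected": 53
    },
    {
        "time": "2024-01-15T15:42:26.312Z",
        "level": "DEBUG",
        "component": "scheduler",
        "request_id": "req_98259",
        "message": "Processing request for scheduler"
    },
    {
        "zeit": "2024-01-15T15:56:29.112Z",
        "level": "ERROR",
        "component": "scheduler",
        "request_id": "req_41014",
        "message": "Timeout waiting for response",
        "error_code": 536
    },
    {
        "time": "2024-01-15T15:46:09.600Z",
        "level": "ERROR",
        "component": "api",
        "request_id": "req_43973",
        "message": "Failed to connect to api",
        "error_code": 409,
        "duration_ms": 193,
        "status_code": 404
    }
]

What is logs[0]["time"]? "2024-01-15T15:05:40.675Z"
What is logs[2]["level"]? "INFO"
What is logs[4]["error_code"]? 536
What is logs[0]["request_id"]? "req_30714"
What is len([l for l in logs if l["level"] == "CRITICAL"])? 0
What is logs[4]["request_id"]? "req_41014"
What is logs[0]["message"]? "Request completed successfully"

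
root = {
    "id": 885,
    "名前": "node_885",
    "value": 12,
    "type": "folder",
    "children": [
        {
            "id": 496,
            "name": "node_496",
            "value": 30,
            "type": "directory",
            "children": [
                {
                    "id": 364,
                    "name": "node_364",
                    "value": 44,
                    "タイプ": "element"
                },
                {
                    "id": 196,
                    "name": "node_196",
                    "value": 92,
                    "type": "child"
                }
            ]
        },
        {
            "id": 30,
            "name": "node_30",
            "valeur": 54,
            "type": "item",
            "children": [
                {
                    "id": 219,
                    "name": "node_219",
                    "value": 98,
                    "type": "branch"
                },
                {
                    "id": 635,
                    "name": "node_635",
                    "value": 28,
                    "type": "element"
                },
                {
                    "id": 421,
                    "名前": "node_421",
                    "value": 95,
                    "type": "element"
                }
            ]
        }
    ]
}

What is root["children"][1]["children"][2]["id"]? 421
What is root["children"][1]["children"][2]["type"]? "element"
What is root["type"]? "folder"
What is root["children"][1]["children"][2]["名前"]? "node_421"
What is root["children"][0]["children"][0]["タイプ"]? "element"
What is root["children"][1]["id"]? 30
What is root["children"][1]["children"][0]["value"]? 98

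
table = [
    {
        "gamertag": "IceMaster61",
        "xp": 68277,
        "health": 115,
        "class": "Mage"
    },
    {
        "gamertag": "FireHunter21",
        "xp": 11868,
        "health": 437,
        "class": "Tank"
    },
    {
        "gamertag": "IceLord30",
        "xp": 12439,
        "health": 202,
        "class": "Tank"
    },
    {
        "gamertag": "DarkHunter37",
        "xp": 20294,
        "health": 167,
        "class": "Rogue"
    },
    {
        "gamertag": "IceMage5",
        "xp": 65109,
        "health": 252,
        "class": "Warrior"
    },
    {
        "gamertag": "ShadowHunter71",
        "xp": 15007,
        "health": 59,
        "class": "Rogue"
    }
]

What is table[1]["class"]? "Tank"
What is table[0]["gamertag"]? "IceMaster61"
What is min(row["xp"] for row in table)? 11868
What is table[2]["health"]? 202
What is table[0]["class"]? "Mage"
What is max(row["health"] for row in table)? 437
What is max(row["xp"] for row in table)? 68277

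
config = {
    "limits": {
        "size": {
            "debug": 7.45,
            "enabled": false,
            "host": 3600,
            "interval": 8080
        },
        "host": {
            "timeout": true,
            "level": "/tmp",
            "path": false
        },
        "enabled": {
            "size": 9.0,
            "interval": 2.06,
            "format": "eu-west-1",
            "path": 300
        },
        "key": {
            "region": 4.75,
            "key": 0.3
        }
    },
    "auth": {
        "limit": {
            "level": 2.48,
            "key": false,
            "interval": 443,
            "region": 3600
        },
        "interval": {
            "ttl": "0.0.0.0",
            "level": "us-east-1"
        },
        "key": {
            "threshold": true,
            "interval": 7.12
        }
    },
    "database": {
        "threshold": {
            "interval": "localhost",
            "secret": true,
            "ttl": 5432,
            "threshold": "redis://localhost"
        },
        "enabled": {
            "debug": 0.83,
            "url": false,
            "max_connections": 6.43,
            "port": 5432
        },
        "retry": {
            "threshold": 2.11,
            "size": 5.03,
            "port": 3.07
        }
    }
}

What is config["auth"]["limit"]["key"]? False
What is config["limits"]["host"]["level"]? "/tmp"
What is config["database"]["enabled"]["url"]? False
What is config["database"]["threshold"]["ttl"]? 5432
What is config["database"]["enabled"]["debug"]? 0.83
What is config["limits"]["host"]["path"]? False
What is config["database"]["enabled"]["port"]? 5432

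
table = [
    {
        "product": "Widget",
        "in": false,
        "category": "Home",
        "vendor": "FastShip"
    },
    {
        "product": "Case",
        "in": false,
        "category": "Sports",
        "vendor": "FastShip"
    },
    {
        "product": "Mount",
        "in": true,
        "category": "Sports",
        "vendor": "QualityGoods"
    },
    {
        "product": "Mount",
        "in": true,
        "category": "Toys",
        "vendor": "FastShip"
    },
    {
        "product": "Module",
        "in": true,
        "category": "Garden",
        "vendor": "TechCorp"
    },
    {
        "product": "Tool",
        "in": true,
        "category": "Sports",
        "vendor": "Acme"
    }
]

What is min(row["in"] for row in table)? False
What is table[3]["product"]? "Mount"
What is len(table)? 6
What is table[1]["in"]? False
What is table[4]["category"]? "Garden"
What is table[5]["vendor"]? "Acme"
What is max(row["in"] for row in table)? True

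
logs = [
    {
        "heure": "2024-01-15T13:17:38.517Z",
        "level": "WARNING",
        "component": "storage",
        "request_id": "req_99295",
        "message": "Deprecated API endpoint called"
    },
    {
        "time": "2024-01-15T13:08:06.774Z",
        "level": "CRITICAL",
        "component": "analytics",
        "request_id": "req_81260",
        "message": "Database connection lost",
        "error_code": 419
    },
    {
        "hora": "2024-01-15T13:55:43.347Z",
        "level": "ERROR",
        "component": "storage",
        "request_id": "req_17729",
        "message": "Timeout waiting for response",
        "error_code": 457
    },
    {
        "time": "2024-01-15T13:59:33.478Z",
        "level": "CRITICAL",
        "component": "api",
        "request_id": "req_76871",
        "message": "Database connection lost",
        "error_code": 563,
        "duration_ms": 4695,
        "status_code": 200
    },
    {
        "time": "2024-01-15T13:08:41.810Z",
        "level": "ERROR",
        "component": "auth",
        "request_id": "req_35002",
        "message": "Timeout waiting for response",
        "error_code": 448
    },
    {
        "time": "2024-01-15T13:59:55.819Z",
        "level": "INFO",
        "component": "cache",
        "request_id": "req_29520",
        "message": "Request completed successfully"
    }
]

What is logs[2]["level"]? "ERROR"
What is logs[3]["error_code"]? 563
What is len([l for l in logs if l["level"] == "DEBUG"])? 0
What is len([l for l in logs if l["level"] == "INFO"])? 1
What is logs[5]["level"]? "INFO"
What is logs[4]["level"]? "ERROR"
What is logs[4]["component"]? "auth"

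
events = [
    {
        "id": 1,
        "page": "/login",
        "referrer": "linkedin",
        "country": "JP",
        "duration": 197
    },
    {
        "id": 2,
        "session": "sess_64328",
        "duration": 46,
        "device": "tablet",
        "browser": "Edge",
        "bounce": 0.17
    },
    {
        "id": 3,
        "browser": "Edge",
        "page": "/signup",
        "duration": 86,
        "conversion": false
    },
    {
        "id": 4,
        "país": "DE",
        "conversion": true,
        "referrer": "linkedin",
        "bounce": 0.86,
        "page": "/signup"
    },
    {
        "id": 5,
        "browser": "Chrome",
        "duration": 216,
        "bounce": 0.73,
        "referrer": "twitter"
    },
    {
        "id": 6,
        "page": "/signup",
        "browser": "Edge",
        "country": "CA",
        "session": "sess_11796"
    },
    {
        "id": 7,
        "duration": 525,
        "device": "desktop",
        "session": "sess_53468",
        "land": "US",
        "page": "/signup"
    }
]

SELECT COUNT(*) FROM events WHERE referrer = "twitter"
1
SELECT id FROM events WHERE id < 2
[1]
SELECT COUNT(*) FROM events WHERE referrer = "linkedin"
2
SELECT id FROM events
[1, 2, 3, 4, 5, 6, 7]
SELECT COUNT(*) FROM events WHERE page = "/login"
1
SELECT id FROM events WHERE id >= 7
[7]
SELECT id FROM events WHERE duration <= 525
[1, 2, 3, 5, 7]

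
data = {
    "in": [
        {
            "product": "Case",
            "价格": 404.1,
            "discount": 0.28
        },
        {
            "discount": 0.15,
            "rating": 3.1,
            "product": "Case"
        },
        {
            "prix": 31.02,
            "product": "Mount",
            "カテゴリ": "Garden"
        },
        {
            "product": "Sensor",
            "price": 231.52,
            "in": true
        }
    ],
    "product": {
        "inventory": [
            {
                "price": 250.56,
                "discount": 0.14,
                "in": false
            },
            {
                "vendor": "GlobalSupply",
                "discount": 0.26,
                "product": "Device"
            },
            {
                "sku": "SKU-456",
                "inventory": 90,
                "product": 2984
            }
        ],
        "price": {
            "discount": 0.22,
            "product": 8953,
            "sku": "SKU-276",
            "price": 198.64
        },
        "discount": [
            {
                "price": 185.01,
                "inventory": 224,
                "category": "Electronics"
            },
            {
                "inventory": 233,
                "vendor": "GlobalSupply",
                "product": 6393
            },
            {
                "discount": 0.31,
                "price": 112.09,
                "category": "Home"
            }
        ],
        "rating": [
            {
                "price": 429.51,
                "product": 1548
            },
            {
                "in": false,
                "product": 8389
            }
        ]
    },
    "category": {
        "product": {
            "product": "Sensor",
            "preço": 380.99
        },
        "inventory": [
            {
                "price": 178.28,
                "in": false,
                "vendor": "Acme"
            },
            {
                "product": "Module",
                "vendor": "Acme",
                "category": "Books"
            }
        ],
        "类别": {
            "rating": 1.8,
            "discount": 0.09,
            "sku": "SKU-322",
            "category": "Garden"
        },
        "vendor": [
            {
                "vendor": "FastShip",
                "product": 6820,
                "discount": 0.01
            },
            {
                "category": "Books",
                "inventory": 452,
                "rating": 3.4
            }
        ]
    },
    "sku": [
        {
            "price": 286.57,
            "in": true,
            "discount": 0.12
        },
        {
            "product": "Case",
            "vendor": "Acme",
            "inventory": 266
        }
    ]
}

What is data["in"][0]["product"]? "Case"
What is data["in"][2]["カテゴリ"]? "Garden"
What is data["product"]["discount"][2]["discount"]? 0.31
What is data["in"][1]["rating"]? 3.1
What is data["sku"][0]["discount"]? 0.12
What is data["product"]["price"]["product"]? 8953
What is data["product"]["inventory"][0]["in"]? False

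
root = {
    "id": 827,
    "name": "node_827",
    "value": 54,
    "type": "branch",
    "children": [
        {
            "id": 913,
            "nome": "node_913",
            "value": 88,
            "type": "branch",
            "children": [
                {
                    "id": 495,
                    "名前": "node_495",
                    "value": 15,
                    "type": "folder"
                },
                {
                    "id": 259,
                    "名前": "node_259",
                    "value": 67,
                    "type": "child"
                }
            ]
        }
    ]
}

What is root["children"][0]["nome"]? "node_913"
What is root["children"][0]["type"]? "branch"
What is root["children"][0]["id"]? 913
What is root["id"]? 827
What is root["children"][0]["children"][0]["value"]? 15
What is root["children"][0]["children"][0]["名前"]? "node_495"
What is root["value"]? 54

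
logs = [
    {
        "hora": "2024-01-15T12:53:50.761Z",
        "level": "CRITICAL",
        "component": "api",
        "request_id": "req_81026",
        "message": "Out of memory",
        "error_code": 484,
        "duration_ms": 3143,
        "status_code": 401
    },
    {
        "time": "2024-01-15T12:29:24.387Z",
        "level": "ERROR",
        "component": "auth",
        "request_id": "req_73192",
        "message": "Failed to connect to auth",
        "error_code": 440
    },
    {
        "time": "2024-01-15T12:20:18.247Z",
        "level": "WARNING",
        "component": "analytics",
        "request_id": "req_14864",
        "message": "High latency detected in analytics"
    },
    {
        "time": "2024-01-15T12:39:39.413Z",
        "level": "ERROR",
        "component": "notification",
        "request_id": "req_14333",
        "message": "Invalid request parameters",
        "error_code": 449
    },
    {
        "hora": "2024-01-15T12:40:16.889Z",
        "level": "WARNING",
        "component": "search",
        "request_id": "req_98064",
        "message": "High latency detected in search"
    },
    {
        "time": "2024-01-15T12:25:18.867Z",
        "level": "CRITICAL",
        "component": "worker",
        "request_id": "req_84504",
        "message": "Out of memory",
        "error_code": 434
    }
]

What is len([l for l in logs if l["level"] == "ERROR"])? 2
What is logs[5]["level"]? "CRITICAL"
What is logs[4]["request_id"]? "req_98064"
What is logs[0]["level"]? "CRITICAL"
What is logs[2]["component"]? "analytics"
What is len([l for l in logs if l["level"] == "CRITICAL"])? 2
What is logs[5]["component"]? "worker"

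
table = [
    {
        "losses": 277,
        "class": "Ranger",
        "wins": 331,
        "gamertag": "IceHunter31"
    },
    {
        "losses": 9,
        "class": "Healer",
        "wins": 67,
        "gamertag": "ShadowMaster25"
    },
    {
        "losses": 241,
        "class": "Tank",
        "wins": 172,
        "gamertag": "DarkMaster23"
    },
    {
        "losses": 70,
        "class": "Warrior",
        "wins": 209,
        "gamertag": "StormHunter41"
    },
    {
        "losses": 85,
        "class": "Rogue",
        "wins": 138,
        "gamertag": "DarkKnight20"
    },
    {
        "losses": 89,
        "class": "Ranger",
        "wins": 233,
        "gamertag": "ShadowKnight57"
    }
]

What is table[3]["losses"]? 70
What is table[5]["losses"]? 89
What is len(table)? 6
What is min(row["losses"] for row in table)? 9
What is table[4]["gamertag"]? "DarkKnight20"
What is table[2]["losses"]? 241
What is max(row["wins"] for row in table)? 331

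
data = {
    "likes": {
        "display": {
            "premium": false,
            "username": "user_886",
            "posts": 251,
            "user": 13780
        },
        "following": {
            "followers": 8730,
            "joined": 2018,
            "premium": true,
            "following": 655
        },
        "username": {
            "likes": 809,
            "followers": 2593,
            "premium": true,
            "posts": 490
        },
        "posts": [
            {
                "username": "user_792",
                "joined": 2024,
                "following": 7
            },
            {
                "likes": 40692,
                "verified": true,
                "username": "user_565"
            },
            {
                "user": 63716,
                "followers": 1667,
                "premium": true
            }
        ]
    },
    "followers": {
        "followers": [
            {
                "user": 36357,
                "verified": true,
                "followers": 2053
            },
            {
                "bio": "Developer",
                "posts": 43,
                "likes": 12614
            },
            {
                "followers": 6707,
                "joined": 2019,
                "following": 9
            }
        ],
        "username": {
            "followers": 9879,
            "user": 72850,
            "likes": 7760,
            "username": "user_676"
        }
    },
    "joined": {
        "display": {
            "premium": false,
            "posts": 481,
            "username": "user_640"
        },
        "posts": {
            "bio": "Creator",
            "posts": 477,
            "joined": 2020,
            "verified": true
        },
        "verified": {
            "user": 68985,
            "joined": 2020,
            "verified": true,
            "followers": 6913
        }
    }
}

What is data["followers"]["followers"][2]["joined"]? 2019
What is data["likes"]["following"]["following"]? 655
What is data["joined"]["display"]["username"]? "user_640"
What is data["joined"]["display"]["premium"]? False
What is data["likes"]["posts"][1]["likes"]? 40692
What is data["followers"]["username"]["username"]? "user_676"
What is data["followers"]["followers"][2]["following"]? 9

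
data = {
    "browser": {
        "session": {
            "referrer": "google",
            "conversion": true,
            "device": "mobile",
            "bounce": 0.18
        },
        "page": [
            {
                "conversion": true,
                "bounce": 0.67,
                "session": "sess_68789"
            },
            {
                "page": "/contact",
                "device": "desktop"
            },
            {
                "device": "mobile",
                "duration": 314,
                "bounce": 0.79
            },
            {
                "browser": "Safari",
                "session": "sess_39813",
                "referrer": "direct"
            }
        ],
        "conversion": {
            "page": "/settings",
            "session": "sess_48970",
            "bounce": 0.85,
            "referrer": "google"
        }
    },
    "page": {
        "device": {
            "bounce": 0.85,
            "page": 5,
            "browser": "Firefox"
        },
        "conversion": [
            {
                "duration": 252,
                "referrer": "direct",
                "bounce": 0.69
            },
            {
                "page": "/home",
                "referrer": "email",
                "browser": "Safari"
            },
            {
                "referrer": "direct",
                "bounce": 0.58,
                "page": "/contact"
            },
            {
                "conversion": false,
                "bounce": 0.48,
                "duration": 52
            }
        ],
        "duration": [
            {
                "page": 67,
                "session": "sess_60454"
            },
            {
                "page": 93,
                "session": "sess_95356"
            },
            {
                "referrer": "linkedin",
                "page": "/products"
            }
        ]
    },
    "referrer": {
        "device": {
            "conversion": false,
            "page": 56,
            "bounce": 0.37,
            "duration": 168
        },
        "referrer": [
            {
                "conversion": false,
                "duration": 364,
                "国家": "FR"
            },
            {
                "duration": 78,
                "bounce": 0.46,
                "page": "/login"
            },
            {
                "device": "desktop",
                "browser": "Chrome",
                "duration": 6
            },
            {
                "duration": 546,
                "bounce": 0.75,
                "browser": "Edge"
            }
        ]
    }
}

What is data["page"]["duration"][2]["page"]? "/products"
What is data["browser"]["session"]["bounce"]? 0.18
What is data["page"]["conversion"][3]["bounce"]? 0.48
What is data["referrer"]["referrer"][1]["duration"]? 78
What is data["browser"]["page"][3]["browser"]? "Safari"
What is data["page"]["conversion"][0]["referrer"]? "direct"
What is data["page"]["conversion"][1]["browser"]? "Safari"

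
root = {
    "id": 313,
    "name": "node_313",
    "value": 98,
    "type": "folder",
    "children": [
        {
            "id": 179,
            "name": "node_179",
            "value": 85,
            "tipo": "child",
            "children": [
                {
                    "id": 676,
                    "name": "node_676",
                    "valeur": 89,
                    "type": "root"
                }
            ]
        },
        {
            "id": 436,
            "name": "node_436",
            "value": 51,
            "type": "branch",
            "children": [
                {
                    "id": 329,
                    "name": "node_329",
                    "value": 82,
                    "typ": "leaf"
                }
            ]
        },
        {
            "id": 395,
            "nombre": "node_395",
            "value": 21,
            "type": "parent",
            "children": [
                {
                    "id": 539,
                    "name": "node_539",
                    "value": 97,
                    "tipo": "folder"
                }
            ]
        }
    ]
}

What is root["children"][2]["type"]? "parent"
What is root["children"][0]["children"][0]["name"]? "node_676"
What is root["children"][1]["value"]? 51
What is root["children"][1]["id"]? 436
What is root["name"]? "node_313"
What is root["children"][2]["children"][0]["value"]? 97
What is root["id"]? 313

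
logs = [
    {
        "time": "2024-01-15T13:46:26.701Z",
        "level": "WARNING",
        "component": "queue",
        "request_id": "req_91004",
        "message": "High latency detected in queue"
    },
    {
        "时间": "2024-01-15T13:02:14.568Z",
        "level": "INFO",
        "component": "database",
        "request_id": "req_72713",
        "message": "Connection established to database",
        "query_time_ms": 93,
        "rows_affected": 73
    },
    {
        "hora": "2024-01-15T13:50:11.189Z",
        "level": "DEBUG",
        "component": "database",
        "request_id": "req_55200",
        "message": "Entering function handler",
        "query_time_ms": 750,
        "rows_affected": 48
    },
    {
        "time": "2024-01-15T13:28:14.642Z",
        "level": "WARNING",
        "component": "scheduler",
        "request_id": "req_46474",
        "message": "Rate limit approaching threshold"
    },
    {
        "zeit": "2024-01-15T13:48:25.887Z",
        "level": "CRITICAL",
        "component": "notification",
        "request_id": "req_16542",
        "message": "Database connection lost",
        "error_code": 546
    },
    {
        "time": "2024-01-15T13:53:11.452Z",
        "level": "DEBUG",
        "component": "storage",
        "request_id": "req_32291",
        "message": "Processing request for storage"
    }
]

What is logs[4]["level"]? "CRITICAL"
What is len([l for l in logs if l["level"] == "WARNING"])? 2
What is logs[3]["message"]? "Rate limit approaching threshold"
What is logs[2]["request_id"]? "req_55200"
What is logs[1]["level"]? "INFO"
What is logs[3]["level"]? "WARNING"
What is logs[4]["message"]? "Database connection lost"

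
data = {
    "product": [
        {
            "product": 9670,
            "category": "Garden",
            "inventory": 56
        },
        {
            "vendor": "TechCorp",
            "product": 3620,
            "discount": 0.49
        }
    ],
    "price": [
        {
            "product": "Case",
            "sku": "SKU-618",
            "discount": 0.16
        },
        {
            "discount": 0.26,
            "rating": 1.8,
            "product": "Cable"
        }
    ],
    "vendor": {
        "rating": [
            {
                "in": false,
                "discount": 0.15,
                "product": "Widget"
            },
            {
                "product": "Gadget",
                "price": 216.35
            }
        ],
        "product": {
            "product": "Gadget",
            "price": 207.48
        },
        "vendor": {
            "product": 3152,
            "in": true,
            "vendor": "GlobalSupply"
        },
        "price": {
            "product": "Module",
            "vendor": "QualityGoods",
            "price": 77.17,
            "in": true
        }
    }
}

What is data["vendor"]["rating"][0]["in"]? False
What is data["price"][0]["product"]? "Case"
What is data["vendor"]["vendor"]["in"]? True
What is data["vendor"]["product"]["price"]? 207.48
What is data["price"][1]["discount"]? 0.26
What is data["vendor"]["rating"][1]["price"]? 216.35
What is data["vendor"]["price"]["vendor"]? "QualityGoods"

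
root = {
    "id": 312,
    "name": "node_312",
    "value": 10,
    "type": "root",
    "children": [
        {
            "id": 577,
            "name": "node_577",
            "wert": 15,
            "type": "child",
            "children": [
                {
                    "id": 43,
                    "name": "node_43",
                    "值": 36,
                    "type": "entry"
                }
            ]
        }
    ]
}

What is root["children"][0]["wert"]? 15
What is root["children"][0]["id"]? 577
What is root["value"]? 10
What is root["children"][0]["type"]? "child"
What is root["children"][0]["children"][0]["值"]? 36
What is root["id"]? 312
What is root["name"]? "node_312"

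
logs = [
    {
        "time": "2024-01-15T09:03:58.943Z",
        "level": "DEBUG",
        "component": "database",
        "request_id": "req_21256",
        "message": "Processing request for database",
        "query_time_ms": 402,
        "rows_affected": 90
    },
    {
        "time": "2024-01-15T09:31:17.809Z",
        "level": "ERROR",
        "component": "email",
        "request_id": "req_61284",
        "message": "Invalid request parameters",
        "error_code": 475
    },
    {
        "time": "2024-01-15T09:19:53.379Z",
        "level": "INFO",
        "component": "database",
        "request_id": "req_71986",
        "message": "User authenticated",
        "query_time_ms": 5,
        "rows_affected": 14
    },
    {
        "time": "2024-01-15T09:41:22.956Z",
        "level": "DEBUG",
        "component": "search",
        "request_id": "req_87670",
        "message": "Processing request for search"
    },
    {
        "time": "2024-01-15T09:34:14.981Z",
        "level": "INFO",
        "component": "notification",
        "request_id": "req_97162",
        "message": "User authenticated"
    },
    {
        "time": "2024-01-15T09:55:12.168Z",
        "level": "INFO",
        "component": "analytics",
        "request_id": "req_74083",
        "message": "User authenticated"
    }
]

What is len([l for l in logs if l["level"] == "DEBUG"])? 2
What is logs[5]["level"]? "INFO"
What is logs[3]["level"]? "DEBUG"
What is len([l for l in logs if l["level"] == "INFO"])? 3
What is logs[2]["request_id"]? "req_71986"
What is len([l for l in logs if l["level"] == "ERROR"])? 1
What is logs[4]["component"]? "notification"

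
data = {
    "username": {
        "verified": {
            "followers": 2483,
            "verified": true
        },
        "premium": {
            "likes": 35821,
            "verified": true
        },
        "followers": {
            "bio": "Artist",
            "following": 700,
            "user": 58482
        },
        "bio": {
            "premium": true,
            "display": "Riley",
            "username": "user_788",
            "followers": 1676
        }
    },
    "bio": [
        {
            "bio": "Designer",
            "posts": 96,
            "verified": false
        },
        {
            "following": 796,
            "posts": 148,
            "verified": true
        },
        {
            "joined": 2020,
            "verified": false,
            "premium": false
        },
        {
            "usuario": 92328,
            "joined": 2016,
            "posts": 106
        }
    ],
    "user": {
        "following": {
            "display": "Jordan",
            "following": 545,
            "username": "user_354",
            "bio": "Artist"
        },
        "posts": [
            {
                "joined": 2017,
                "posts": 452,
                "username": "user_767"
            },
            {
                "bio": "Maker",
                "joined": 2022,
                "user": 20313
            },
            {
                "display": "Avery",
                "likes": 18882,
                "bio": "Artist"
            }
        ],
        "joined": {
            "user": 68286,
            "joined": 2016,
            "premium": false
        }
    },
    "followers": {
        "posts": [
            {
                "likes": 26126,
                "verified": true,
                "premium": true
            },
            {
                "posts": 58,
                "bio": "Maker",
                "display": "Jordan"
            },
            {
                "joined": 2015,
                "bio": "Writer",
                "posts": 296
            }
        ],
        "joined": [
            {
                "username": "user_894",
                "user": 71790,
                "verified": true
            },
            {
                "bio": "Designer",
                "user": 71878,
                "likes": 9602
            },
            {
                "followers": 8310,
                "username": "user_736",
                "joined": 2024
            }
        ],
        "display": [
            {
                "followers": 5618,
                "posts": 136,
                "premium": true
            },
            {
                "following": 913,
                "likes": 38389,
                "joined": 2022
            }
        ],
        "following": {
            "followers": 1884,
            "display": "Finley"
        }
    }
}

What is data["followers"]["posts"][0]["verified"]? True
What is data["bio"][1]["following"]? 796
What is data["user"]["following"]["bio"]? "Artist"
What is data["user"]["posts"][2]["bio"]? "Artist"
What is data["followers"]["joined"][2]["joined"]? 2024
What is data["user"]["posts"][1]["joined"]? 2022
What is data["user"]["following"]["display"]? "Jordan"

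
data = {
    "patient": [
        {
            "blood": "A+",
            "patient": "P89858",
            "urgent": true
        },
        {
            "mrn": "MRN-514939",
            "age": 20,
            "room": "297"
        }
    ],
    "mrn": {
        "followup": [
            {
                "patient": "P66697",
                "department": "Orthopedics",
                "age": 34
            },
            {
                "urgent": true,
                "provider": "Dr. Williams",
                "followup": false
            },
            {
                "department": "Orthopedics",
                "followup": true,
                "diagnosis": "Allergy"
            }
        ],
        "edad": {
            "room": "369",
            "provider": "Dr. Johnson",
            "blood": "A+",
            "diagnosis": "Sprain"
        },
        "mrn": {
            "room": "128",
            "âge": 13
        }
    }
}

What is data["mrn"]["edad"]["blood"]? "A+"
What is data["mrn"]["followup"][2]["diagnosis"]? "Allergy"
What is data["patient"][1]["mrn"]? "MRN-514939"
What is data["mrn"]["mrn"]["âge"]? 13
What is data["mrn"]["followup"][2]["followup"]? True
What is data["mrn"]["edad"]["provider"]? "Dr. Johnson"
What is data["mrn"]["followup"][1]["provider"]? "Dr. Williams"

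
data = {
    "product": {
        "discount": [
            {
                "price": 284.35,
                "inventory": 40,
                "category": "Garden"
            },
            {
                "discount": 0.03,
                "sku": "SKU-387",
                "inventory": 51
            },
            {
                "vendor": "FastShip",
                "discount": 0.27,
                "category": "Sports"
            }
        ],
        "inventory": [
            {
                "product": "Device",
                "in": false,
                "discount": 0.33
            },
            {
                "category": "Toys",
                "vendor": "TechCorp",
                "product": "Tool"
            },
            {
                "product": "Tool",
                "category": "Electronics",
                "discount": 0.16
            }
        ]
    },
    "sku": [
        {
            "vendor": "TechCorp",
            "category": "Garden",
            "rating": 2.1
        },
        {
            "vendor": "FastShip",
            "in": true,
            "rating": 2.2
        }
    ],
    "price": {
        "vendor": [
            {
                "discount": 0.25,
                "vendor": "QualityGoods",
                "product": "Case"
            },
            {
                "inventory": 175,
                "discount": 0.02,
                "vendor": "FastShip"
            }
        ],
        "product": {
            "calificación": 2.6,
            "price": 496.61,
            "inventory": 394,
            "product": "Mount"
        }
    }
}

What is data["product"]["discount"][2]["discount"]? 0.27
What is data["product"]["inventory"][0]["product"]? "Device"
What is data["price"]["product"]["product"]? "Mount"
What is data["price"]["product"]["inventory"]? 394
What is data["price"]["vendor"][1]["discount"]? 0.02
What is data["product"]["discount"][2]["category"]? "Sports"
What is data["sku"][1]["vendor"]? "FastShip"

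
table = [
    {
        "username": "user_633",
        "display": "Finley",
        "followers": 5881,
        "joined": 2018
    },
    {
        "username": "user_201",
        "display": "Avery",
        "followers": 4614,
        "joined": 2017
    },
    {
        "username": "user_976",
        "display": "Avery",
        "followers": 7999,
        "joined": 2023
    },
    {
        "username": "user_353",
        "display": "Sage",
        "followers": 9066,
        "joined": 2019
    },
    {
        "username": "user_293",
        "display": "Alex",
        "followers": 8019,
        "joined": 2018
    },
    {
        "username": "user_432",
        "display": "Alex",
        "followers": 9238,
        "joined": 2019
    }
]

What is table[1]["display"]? "Avery"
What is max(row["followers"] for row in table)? 9238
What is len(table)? 6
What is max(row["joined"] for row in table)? 2023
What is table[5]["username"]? "user_432"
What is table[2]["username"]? "user_976"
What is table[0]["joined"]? 2018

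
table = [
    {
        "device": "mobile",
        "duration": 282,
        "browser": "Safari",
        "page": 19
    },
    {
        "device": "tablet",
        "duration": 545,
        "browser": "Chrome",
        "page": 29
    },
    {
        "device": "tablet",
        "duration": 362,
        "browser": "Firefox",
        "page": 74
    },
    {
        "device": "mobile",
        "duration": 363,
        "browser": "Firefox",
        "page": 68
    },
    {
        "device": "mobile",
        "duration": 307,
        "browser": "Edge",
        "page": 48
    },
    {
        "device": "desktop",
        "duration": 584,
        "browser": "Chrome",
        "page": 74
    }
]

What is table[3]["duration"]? 363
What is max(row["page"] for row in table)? 74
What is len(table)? 6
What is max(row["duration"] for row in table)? 584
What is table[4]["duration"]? 307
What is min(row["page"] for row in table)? 19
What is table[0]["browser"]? "Safari"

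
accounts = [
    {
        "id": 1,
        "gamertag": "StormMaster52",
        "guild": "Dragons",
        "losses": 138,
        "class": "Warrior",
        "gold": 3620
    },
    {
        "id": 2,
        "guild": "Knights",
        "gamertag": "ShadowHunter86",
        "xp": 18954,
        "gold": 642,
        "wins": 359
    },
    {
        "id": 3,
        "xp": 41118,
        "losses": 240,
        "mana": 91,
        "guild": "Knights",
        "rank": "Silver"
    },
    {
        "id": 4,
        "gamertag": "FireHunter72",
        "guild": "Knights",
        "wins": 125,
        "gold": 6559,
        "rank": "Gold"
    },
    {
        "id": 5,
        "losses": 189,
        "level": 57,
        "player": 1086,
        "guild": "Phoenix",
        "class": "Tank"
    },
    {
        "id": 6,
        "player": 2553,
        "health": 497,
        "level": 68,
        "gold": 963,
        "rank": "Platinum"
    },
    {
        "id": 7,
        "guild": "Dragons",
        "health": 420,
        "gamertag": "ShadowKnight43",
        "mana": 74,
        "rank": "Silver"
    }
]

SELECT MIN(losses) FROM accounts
138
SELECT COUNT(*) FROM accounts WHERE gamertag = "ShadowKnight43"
1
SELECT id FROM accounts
[1, 2, 3, 4, 5, 6, 7]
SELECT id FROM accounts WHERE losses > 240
[]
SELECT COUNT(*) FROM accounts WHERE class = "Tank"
1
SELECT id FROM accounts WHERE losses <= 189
[1, 5]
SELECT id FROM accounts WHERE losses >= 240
[3]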